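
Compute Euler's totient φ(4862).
φ(4862) = 1920

φ is multiplicative, with φ(p^e) = p^e − p^(e−1). Factorise 4862 = 2 · 11 · 13 · 17. Then
  φ(4862) = (2 − 1) · (11 − 1) · (13 − 1) · (17 − 1) = 1 · 10 · 12 · 16 = 1920.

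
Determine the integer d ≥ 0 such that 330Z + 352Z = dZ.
In the PID Z, (a, b) is generated by gcd(a, b). Compute gcd(352, 330) with the extended Euclidean algorithm, tracking rows (r, s, t) with s·352 + t·330 = r:
  row A: (352, 1, 0)   [1·352 + 0·330 = 352]
  row B: (330, 0, 1)   [0·352 + 1·330 = 330]
  352 = 1·330 + 22   → row C = row A − 1·row B = (22, 1, −1)   [check: 1·352 − 1·330 = 22]
  330 = 15·22 + 0   → remainder 0, stop. gcd = 22 (last nonzero row C).
So gcd(330, 352) = 22, with Bézout identity 1·352 − 1·330 = 22. Containment (⊇): the Bézout identity exhibits 22 as an element of (330, 352), giving (22) ⊆ (330, 352). Containment (⊆): since 22 | 330 and 22 | 352 (330 = 22·15, 352 = 22·16), every Z-linear combination of 330 and 352 is divisible by 22, so (330, 352) ⊆ (22). Therefore (330, 352) = (22), d = 22.

Final answer: (330, 352) = (22); d = 22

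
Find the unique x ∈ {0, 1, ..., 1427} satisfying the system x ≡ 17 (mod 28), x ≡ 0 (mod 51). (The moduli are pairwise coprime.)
The moduli 28, 51 are pairwise coprime, so by the CRT there is a unique solution mod 28·51 = 1428.
Solve by successive substitution. Start with x ≡ 17 (mod 28).
  Combine with x ≡ 0 (mod 51): write x = 17 + 28·t and require 17 + 28·t ≡ 0 (mod 51), i.e. 28·t ≡ 0 − 17 ≡ 34 (mod 51). Since 28^(−1) ≡ 31 (mod 51), t ≡ 31·34 ≡ 34 (mod 51). So x ≡ 17 + 28·34 = 969 (mod 1428).
Unique solution in [0, 1428): x = 969.

Final answer: x ≡ 969 (mod 1428); the representative in [0, 1428) is 969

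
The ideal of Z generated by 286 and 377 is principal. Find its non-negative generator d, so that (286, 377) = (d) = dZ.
(286, 377) = (13); d = 13

In the PID Z, (a, b) is generated by gcd(a, b). Compute gcd(377, 286) with the extended Euclidean algorithm, tracking rows (r, s, t) with s·377 + t·286 = r:
  row A: (377, 1, 0)   [1·377 + 0·286 = 377]
  row B: (286, 0, 1)   [0·377 + 1·286 = 286]
  377 = 1·286 + 91   → row C = row A − 1·row B = (91, 1, −1)   [check: 1·377 − 1·286 = 91]
  286 = 3·91 + 13   → row D = row B − 3·row C = (13, −3, 4)   [check: −3·377 + 4·286 = 13]
  91 = 7·13 + 0   → remainder 0, stop. gcd = 13 (last nonzero row D).
So gcd(286, 377) = 13, with Bézout identity −3·377 + 4·286 = 13. Containment (⊇): the Bézout identity exhibits 13 as an element of (286, 377), giving (13) ⊆ (286, 377). Containment (⊆): since 13 | 286 and 13 | 377 (286 = 13·22, 377 = 13·29), every Z-linear combination of 286 and 377 is divisible by 13, so (286, 377) ⊆ (13). Therefore (286, 377) = (13), d = 13.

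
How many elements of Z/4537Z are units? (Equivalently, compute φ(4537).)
Z/4537Z has φ(4537) = 4176 units

An element a ∈ Z/4537Z is a unit iff gcd(a, 4537) = 1, so the number of units is φ(4537). φ is multiplicative, with φ(p^e) = p^e − p^(e−1). Factorise 4537 = 13 · 349. Then
  φ(4537) = (13 − 1) · (349 − 1) = 12 · 348 = 4176.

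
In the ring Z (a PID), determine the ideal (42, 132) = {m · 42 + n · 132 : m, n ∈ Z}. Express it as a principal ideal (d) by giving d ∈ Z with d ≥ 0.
In the PID Z, (a, b) is generated by gcd(a, b). Compute gcd(132, 42) with the extended Euclidean algorithm, tracking rows (r, s, t) with s·132 + t·42 = r:
  row A: (132, 1, 0)   [1·132 + 0·42 = 132]
  row B: (42, 0, 1)   [0·132 + 1·42 = 42]
  132 = 3·42 + 6   → row C = row A − 3·row B = (6, 1, −3)   [check: 1·132 − 3·42 = 6]
  42 = 7·6 + 0   → remainder 0, stop. gcd = 6 (last nonzero row C).
So gcd(42, 132) = 6, with Bézout identity 1·132 − 3·42 = 6. Containment (⊇): the Bézout identity exhibits 6 as an element of (42, 132), giving (6) ⊆ (42, 132). Containment (⊆): since 6 | 42 and 6 | 132 (42 = 6·7, 132 = 6·22), every Z-linear combination of 42 and 132 is divisible by 6, so (42, 132) ⊆ (6). Therefore (42, 132) = (6), d = 6.

Final answer: (42, 132) = (6); d = 6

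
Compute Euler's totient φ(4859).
φ is multiplicative, with φ(p^e) = p^e − p^(e−1). Factorise 4859 = 43 · 113. Then
  φ(4859) = (43 − 1) · (113 − 1) = 42 · 112 = 4704.

Final answer: φ(4859) = 4704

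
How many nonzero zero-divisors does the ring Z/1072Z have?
Z/1072Z has 543 nonzero zero-divisors

In Z/1072Z each nonzero element is either a unit (gcd with 1072 is 1) or a zero-divisor (gcd > 1). The number of units is φ(1072): factorise 1072 = 2^4 · 67, so φ(1072) = (2^4 − 2^3) · (67 − 1) = 8 · 66 = 528. The nonzero elements number 1072 − 1 = 1071. Hence the nonzero zero-divisors number 1071 − 528 = 543.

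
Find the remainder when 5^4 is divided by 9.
4

Use repeated squaring. Binary(4) = 100. Walk through the bits of the exponent 4 left-to-right: at each bit after the leading one, square the running value, then multiply by 5 if the bit is 1 (always reducing mod 9):
  bit 1 = 1 (leading): start with 5.
  bit 2 = 0: square 5^2 = 25 ≡ 7 (mod 9).
  bit 3 = 0: square 7^2 = 49 ≡ 4 (mod 9).
Final value: 5^4 ≡ 4 (mod 9).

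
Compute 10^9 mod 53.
28

Use repeated squaring. Binary(9) = 1001. Walk through the bits of the exponent 9 left-to-right: at each bit after the leading one, square the running value, then multiply by 10 if the bit is 1 (always reducing mod 53):
  bit 1 = 1 (leading): start with 10.
  bit 2 = 0: square 10^2 = 100 ≡ 47 (mod 53).
  bit 3 = 0: square 47^2 = 2209 ≡ 36 (mod 53).
  bit 4 = 1: square 36^2 = 1296 ≡ 24; bit is 1, so multiply 24·10 = 240 ≡ 28 (mod 53).
Final value: 10^9 ≡ 28 (mod 53).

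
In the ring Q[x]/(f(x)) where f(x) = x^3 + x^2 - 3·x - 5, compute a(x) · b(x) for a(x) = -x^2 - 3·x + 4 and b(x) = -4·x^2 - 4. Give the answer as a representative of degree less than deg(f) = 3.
a · b ≡ -8·x^2 + 56·x + 24 (mod f(x))

First multiply in Q[x] without reducing: a · b = 4·x^4 + 12·x^3 - 12·x^2 + 12·x - 16. Now divide by f(x) = x^3 + x^2 - 3·x - 5, eliminating the leading term at each step:
  leading term 4·x^4: subtract (4·x)·f(x) = 4·x^4 + 4·x^3 - 12·x^2 - 20·x, leaving 8·x^3 + 32·x - 16
  leading term 8·x^3: subtract (8)·f(x) = 8·x^3 + 8·x^2 - 24·x - 40, leaving -8·x^2 + 56·x + 24
The degree is now < 3, so this is the remainder. Hence a · b ≡ -8·x^2 + 56·x + 24 in Q[x]/(f).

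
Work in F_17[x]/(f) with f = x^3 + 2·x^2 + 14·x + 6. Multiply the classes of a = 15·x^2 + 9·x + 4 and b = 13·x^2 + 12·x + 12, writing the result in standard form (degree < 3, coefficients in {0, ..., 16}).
a · b ≡ 6·x^2 + 16·x + 11 (mod f(x))

Multiply as integer polynomials: a · b = 195·x^4 + 297·x^3 + 340·x^2 + 156·x + 48. Reducing coefficients mod 17: a · b ≡ 8·x^4 + 8·x^3 + 3·x + 14. Now divide by f(x) = x^3 + 2·x^2 + 14·x + 6 in F_17[x], eliminating the leading term at each step:
  leading term 8·x^4: subtract (8·x)·f(x) = 8·x^4 + 16·x^3 + 10·x^2 + 14·x, leaving 9·x^3 + 7·x^2 + 6·x + 14 (coefficients mod 17)
  leading term 9·x^3: subtract (9)·f(x) = 9·x^3 + x^2 + 7·x + 3, leaving 6·x^2 + 16·x + 11 (coefficients mod 17)
The degree is now < 3, so this is the remainder. Hence a · b ≡ 6·x^2 + 16·x + 11 in F_17[x]/(f).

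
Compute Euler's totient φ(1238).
φ is multiplicative, with φ(p^e) = p^e − p^(e−1). Factorise 1238 = 2 · 619. Then
  φ(1238) = (2 − 1) · (619 − 1) = 1 · 618 = 618.

Final answer: φ(1238) = 618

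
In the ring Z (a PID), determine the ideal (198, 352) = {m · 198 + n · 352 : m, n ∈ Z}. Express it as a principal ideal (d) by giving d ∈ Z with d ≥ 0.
(198, 352) = (22); d = 22

In the PID Z, (a, b) is generated by gcd(a, b). Compute gcd(352, 198) with the extended Euclidean algorithm, tracking rows (r, s, t) with s·352 + t·198 = r:
  row A: (352, 1, 0)   [1·352 + 0·198 = 352]
  row B: (198, 0, 1)   [0·352 + 1·198 = 198]
  352 = 1·198 + 154   → row C = row A − 1·row B = (154, 1, −1)   [check: 1·352 − 1·198 = 154]
  198 = 1·154 + 44   → row D = row B − 1·row C = (44, −1, 2)   [check: −1·352 + 2·198 = 44]
  154 = 3·44 + 22   → row E = row C − 3·row D = (22, 4, −7)   [check: 4·352 − 7·198 = 22]
  44 = 2·22 + 0   → remainder 0, stop. gcd = 22 (last nonzero row E).
So gcd(198, 352) = 22, with Bézout identity 4·352 − 7·198 = 22. Containment (⊇): the Bézout identity exhibits 22 as an element of (198, 352), giving (22) ⊆ (198, 352). Containment (⊆): since 22 | 198 and 22 | 352 (198 = 22·9, 352 = 22·16), every Z-linear combination of 198 and 352 is divisible by 22, so (198, 352) ⊆ (22). Therefore (198, 352) = (22), d = 22.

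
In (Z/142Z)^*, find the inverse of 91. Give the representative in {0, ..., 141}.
Apply the extended Euclidean algorithm to (142, 91), tracking rows (r, s, t) with s·142 + t·91 = r. Each division r_prev = q·r_cur + r_new produces the new row as (previous row) − q·(current row):
  row A: (142, 1, 0)   [1·142 + 0·91 = 142]
  row B: (91, 0, 1)   [0·142 + 1·91 = 91]
  142 = 1·91 + 51   → row C = row A − 1·row B = (51, 1, −1)   [check: 1·142 − 1·91 = 51]
  91 = 1·51 + 40   → row D = row B − 1·row C = (40, −1, 2)   [check: −1·142 + 2·91 = 40]
  51 = 1·40 + 11   → row E = row C − 1·row D = (11, 2, −3)   [check: 2·142 − 3·91 = 11]
  40 = 3·11 + 7   → row F = row D − 3·row E = (7, −7, 11)   [check: −7·142 + 11·91 = 7]
  11 = 1·7 + 4   → row G = row E − 1·row F = (4, 9, −14)   [check: 9·142 − 14·91 = 4]
  7 = 1·4 + 3   → row H = row F − 1·row G = (3, −16, 25)   [check: −16·142 + 25·91 = 3]
  4 = 1·3 + 1   → row I = row G − 1·row H = (1, 25, −39)   [check: 25·142 − 39·91 = 1]
  3 = 3·1 + 0   → remainder 0, stop. gcd = 1 (last nonzero row I).
The gcd is 1, so 91 is invertible mod 142. The last nonzero row gives 25·142 − 39·91 = 1, so t = −39. So 91^(−1) ≡ −39 ≡ 103 (mod 142). Verify: 91 · 103 = 9373 ≡ 1 (mod 142). ✓

Final answer: 91^(−1) ≡ 103 (mod 142)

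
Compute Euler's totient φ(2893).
φ is multiplicative, with φ(p^e) = p^e − p^(e−1). Factorise 2893 = 11 · 263. Then
  φ(2893) = (11 − 1) · (263 − 1) = 10 · 262 = 2620.

Final answer: φ(2893) = 2620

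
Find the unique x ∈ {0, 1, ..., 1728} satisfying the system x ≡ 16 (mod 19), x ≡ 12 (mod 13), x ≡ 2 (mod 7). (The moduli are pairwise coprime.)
The moduli 19, 13, 7 are pairwise coprime, so by the CRT there is a unique solution mod 19·13·7 = 1729.
Solve by successive substitution. Start with x ≡ 16 (mod 19).
  Combine with x ≡ 12 (mod 13): write x = 16 + 19·t and require 16 + 19·t ≡ 12 (mod 13), i.e. 19·t ≡ 12 − 16 ≡ 9 (mod 13). Since 19^(−1) ≡ 11 (mod 13) (19 ≡ 6 (mod 13)), t ≡ 11·9 ≡ 8 (mod 13). So x ≡ 16 + 19·8 = 168 (mod 247).
  Combine with x ≡ 2 (mod 7): write x = 168 + 247·t and require 168 + 247·t ≡ 2 (mod 7), i.e. 247·t ≡ 2 − 168 ≡ 2 (mod 7). Since 247^(−1) ≡ 4 (mod 7) (247 ≡ 2 (mod 7)), t ≡ 4·2 ≡ 1 (mod 7). So x ≡ 168 + 247·1 = 415 (mod 1729).
Unique solution in [0, 1729): x = 415.

Final answer: x ≡ 415 (mod 1729); the representative in [0, 1729) is 415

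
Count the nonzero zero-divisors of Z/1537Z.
Z/1537Z has 80 nonzero zero-divisors

In Z/1537Z each nonzero element is either a unit (gcd with 1537 is 1) or a zero-divisor (gcd > 1). The number of units is φ(1537): factorise 1537 = 29 · 53, so φ(1537) = (29 − 1) · (53 − 1) = 28 · 52 = 1456. The nonzero elements number 1537 − 1 = 1536. Hence the nonzero zero-divisors number 1536 − 1456 = 80.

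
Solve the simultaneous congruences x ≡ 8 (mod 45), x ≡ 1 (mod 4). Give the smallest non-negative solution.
x ≡ 53 (mod 180); the representative in [0, 180) is 53

The moduli 45, 4 are pairwise coprime, so by the CRT there is a unique solution mod 45·4 = 180.
Solve by successive substitution. Start with x ≡ 8 (mod 45).
  Combine with x ≡ 1 (mod 4): write x = 8 + 45·t and require 8 + 45·t ≡ 1 (mod 4), i.e. 45·t ≡ 1 − 8 ≡ 1 (mod 4). Since 45^(−1) ≡ 1 (mod 4) (45 ≡ 1 (mod 4)), t ≡ 1·1 ≡ 1 (mod 4). So x ≡ 8 + 45·1 = 53 (mod 180).
Unique solution in [0, 180): x = 53.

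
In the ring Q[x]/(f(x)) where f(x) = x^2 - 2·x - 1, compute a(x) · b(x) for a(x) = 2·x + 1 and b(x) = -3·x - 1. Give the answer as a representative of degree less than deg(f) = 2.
a · b ≡ -17·x - 7 (mod f(x))

First multiply in Q[x] without reducing: a · b = -6·x^2 - 5·x - 1. Now divide by f(x) = x^2 - 2·x - 1, eliminating the leading term at each step:
  leading term -6·x^2: subtract (-6)·f(x) = -6·x^2 + 12·x + 6, leaving -17·x - 7
The degree is now < 2, so this is the remainder. Hence a · b ≡ -17·x - 7 in Q[x]/(f).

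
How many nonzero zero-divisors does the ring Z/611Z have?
In Z/611Z each nonzero element is either a unit (gcd with 611 is 1) or a zero-divisor (gcd > 1). The number of units is φ(611): factorise 611 = 13 · 47, so φ(611) = (13 − 1) · (47 − 1) = 12 · 46 = 552. The nonzero elements number 611 − 1 = 610. Hence the nonzero zero-divisors number 610 − 552 = 58.

Final answer: Z/611Z has 58 nonzero zero-divisors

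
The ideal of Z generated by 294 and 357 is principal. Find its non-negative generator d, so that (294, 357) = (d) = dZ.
(294, 357) = (21); d = 21

In the PID Z, (a, b) is generated by gcd(a, b). Compute gcd(357, 294) with the extended Euclidean algorithm, tracking rows (r, s, t) with s·357 + t·294 = r:
  row A: (357, 1, 0)   [1·357 + 0·294 = 357]
  row B: (294, 0, 1)   [0·357 + 1·294 = 294]
  357 = 1·294 + 63   → row C = row A − 1·row B = (63, 1, −1)   [check: 1·357 − 1·294 = 63]
  294 = 4·63 + 42   → row D = row B − 4·row C = (42, −4, 5)   [check: −4·357 + 5·294 = 42]
  63 = 1·42 + 21   → row E = row C − 1·row D = (21, 5, −6)   [check: 5·357 − 6·294 = 21]
  42 = 2·21 + 0   → remainder 0, stop. gcd = 21 (last nonzero row E).
So gcd(294, 357) = 21, with Bézout identity 5·357 − 6·294 = 21. Containment (⊇): the Bézout identity exhibits 21 as an element of (294, 357), giving (21) ⊆ (294, 357). Containment (⊆): since 21 | 294 and 21 | 357 (294 = 21·14, 357 = 21·17), every Z-linear combination of 294 and 357 is divisible by 21, so (294, 357) ⊆ (21). Therefore (294, 357) = (21), d = 21.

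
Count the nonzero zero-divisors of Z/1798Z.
Z/1798Z has 957 nonzero zero-divisors

In Z/1798Z each nonzero element is either a unit (gcd with 1798 is 1) or a zero-divisor (gcd > 1). The number of units is φ(1798): factorise 1798 = 2 · 29 · 31, so φ(1798) = (2 − 1) · (29 − 1) · (31 − 1) = 1 · 28 · 30 = 840. The nonzero elements number 1798 − 1 = 1797. Hence the nonzero zero-divisors number 1797 − 840 = 957.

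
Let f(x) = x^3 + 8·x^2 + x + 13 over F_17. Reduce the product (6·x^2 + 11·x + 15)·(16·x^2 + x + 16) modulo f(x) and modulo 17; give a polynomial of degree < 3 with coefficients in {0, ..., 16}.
Multiply as integer polynomials: a · b = 96·x^4 + 182·x^3 + 347·x^2 + 191·x + 240. Reducing coefficients mod 17: a · b ≡ 11·x^4 + 12·x^3 + 7·x^2 + 4·x + 2. Now divide by f(x) = x^3 + 8·x^2 + x + 13 in F_17[x], eliminating the leading term at each step:
  leading term 11·x^4: subtract (11·x)·f(x) = 11·x^4 + 3·x^3 + 11·x^2 + 7·x, leaving 9·x^3 + 13·x^2 + 14·x + 2 (coefficients mod 17)
  leading term 9·x^3: subtract (9)·f(x) = 9·x^3 + 4·x^2 + 9·x + 15, leaving 9·x^2 + 5·x + 4 (coefficients mod 17)
The degree is now < 3, so this is the remainder. Hence a · b ≡ 9·x^2 + 5·x + 4 in F_17[x]/(f).

Final answer: a · b ≡ 9·x^2 + 5·x + 4 (mod f(x))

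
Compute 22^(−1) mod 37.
22^(−1) ≡ 32 (mod 37)

Apply the extended Euclidean algorithm to (37, 22), tracking rows (r, s, t) with s·37 + t·22 = r. Each division r_prev = q·r_cur + r_new produces the new row as (previous row) − q·(current row):
  row A: (37, 1, 0)   [1·37 + 0·22 = 37]
  row B: (22, 0, 1)   [0·37 + 1·22 = 22]
  37 = 1·22 + 15   → row C = row A − 1·row B = (15, 1, −1)   [check: 1·37 − 1·22 = 15]
  22 = 1·15 + 7   → row D = row B − 1·row C = (7, −1, 2)   [check: −1·37 + 2·22 = 7]
  15 = 2·7 + 1   → row E = row C − 2·row D = (1, 3, −5)   [check: 3·37 − 5·22 = 1]
  7 = 7·1 + 0   → remainder 0, stop. gcd = 1 (last nonzero row E).
The gcd is 1, so 22 is invertible mod 37. The last nonzero row gives 3·37 − 5·22 = 1, so t = −5. So 22^(−1) ≡ −5 ≡ 32 (mod 37). Verify: 22 · 32 = 704 ≡ 1 (mod 37). ✓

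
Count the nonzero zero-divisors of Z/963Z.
Z/963Z has 326 nonzero zero-divisors

In Z/963Z each nonzero element is either a unit (gcd with 963 is 1) or a zero-divisor (gcd > 1). The number of units is φ(963): factorise 963 = 3^2 · 107, so φ(963) = (3^2 − 3^1) · (107 − 1) = 6 · 106 = 636. The nonzero elements number 963 − 1 = 962. Hence the nonzero zero-divisors number 962 − 636 = 326.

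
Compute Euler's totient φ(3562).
φ is multiplicative, with φ(p^e) = p^e − p^(e−1). Factorise 3562 = 2 · 13 · 137. Then
  φ(3562) = (2 − 1) · (13 − 1) · (137 − 1) = 1 · 12 · 136 = 1632.

Final answer: φ(3562) = 1632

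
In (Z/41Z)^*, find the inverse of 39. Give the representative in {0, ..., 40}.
39^(−1) ≡ 20 (mod 41)

Apply the extended Euclidean algorithm to (41, 39), tracking rows (r, s, t) with s·41 + t·39 = r. Each division r_prev = q·r_cur + r_new produces the new row as (previous row) − q·(current row):
  row A: (41, 1, 0)   [1·41 + 0·39 = 41]
  row B: (39, 0, 1)   [0·41 + 1·39 = 39]
  41 = 1·39 + 2   → row C = row A − 1·row B = (2, 1, −1)   [check: 1·41 − 1·39 = 2]
  39 = 19·2 + 1   → row D = row B − 19·row C = (1, −19, 20)   [check: −19·41 + 20·39 = 1]
  2 = 2·1 + 0   → remainder 0, stop. gcd = 1 (last nonzero row D).
The gcd is 1, so 39 is invertible mod 41. The last nonzero row gives −19·41 + 20·39 = 1, so t = 20. So 39^(−1) ≡ 20 (mod 41). Verify: 39 · 20 = 780 ≡ 1 (mod 41). ✓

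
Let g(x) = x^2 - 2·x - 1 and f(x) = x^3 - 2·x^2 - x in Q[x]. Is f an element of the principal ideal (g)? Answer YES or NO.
In Q[x] the ideal (g) consists of all multiples of g, so f ∈ (g) iff g | f, i.e. iff the remainder of f on division by g is 0. Divide f by g (g is monic, so eliminate the leading term of the running remainder at each step):
  leading term x^3: subtract (x)·g(x) = x^3 - 2·x^2 - x, leaving 0
The remainder is 0, so f(x) = g(x) · h(x) with h(x) = x. Hence g | f, i.e. f ∈ (g).

Final answer: YES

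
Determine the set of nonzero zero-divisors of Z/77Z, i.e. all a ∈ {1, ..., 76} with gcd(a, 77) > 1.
An element a ∈ Z/77Z (with a ≠ 0) is a zero-divisor iff gcd(a, 77) > 1 (because a is a unit precisely when gcd(a, n) = 1, and in Z/nZ every nonzero, non-unit element is a zero-divisor). Scan a = 1, ..., 76 and keep those with gcd(a, 77) > 1:
  gcd(7, 77) = 7, gcd(11, 77) = 11, gcd(14, 77) = 7, gcd(21, 77) = 7, gcd(22, 77) = 11, gcd(28, 77) = 7, gcd(33, 77) = 11, gcd(35, 77) = 7, gcd(42, 77) = 7, gcd(44, 77) = 11, gcd(49, 77) = 7, gcd(55, 77) = 11, gcd(56, 77) = 7, gcd(63, 77) = 7, gcd(66, 77) = 11, gcd(70, 77) = 7.
All other a ∈ {1, ..., 76} have gcd(a, 77) = 1 and are units. So the nonzero zero-divisors are exactly the 16 values of a appearing in this scan.

Final answer: nonzero zero-divisors of Z/77Z = {7, 11, 14, 21, 22, 28, 33, 35, 42, 44, 49, 55, 56, 63, 66, 70}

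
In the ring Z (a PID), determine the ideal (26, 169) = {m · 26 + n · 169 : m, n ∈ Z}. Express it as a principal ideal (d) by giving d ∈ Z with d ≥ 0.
(26, 169) = (13); d = 13

In the PID Z, (a, b) is generated by gcd(a, b). Compute gcd(169, 26) with the extended Euclidean algorithm, tracking rows (r, s, t) with s·169 + t·26 = r:
  row A: (169, 1, 0)   [1·169 + 0·26 = 169]
  row B: (26, 0, 1)   [0·169 + 1·26 = 26]
  169 = 6·26 + 13   → row C = row A − 6·row B = (13, 1, −6)   [check: 1·169 − 6·26 = 13]
  26 = 2·13 + 0   → remainder 0, stop. gcd = 13 (last nonzero row C).
So gcd(26, 169) = 13, with Bézout identity 1·169 − 6·26 = 13. Containment (⊇): the Bézout identity exhibits 13 as an element of (26, 169), giving (13) ⊆ (26, 169). Containment (⊆): since 13 | 26 and 13 | 169 (26 = 13·2, 169 = 13·13), every Z-linear combination of 26 and 169 is divisible by 13, so (26, 169) ⊆ (13). Therefore (26, 169) = (13), d = 13.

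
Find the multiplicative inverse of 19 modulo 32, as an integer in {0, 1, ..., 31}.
Apply the extended Euclidean algorithm to (32, 19), tracking rows (r, s, t) with s·32 + t·19 = r. Each division r_prev = q·r_cur + r_new produces the new row as (previous row) − q·(current row):
  row A: (32, 1, 0)   [1·32 + 0·19 = 32]
  row B: (19, 0, 1)   [0·32 + 1·19 = 19]
  32 = 1·19 + 13   → row C = row A − 1·row B = (13, 1, −1)   [check: 1·32 − 1·19 = 13]
  19 = 1·13 + 6   → row D = row B − 1·row C = (6, −1, 2)   [check: −1·32 + 2·19 = 6]
  13 = 2·6 + 1   → row E = row C − 2·row D = (1, 3, −5)   [check: 3·32 − 5·19 = 1]
  6 = 6·1 + 0   → remainder 0, stop. gcd = 1 (last nonzero row E).
The gcd is 1, so 19 is invertible mod 32. The last nonzero row gives 3·32 − 5·19 = 1, so t = −5. So 19^(−1) ≡ −5 ≡ 27 (mod 32). Verify: 19 · 27 = 513 ≡ 1 (mod 32). ✓

Final answer: 19^(−1) ≡ 27 (mod 32)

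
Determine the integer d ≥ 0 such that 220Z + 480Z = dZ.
(220, 480) = (20); d = 20

In the PID Z, (a, b) is generated by gcd(a, b). Compute gcd(480, 220) with the extended Euclidean algorithm, tracking rows (r, s, t) with s·480 + t·220 = r:
  row A: (480, 1, 0)   [1·480 + 0·220 = 480]
  row B: (220, 0, 1)   [0·480 + 1·220 = 220]
  480 = 2·220 + 40   → row C = row A − 2·row B = (40, 1, −2)   [check: 1·480 − 2·220 = 40]
  220 = 5·40 + 20   → row D = row B − 5·row C = (20, −5, 11)   [check: −5·480 + 11·220 = 20]
  40 = 2·20 + 0   → remainder 0, stop. gcd = 20 (last nonzero row D).
So gcd(220, 480) = 20, with Bézout identity −5·480 + 11·220 = 20. Containment (⊇): the Bézout identity exhibits 20 as an element of (220, 480), giving (20) ⊆ (220, 480). Containment (⊆): since 20 | 220 and 20 | 480 (220 = 20·11, 480 = 20·24), every Z-linear combination of 220 and 480 is divisible by 20, so (220, 480) ⊆ (20). Therefore (220, 480) = (20), d = 20.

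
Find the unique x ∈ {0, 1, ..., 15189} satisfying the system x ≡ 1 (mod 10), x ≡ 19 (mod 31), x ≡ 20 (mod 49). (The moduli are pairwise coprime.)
The moduli 10, 31, 49 are pairwise coprime, so by the CRT there is a unique solution mod 10·31·49 = 15190.
Solve by successive substitution. Start with x ≡ 1 (mod 10).
  Combine with x ≡ 19 (mod 31): write x = 1 + 10·t and require 1 + 10·t ≡ 19 (mod 31), i.e. 10·t ≡ 19 − 1 ≡ 18 (mod 31). Since 10^(−1) ≡ 28 (mod 31), t ≡ 28·18 ≡ 8 (mod 31). So x ≡ 1 + 10·8 = 81 (mod 310).
  Combine with x ≡ 20 (mod 49): write x = 81 + 310·t and require 81 + 310·t ≡ 20 (mod 49), i.e. 310·t ≡ 20 − 81 ≡ 37 (mod 49). Since 310^(−1) ≡ 46 (mod 49) (310 ≡ 16 (mod 49)), t ≡ 46·37 ≡ 36 (mod 49). So x ≡ 81 + 310·36 = 11241 (mod 15190).
Unique solution in [0, 15190): x = 11241.

Final answer: x ≡ 11241 (mod 15190); the representative in [0, 15190) is 11241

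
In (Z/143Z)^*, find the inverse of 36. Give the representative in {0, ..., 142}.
36^(−1) ≡ 4 (mod 143)

Apply the extended Euclidean algorithm to (143, 36), tracking rows (r, s, t) with s·143 + t·36 = r. Each division r_prev = q·r_cur + r_new produces the new row as (previous row) − q·(current row):
  row A: (143, 1, 0)   [1·143 + 0·36 = 143]
  row B: (36, 0, 1)   [0·143 + 1·36 = 36]
  143 = 3·36 + 35   → row C = row A − 3·row B = (35, 1, −3)   [check: 1·143 − 3·36 = 35]
  36 = 1·35 + 1   → row D = row B − 1·row C = (1, −1, 4)   [check: −1·143 + 4·36 = 1]
  35 = 35·1 + 0   → remainder 0, stop. gcd = 1 (last nonzero row D).
The gcd is 1, so 36 is invertible mod 143. The last nonzero row gives −1·143 + 4·36 = 1, so t = 4. So 36^(−1) ≡ 4 (mod 143). Verify: 36 · 4 = 144 ≡ 1 (mod 143). ✓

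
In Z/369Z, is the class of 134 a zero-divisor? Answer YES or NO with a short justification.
NO

gcd(134, 369) = 1, so 134 is a unit in Z/369Z (it has a multiplicative inverse). A unit cannot be a zero-divisor: if 134·b ≡ 0 then multiplying both sides by 134^(−1) gives b ≡ 0. So 134 is not a zero-divisor.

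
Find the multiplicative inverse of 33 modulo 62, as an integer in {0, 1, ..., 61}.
33^(−1) ≡ 47 (mod 62)

Apply the extended Euclidean algorithm to (62, 33), tracking rows (r, s, t) with s·62 + t·33 = r. Each division r_prev = q·r_cur + r_new produces the new row as (previous row) − q·(current row):
  row A: (62, 1, 0)   [1·62 + 0·33 = 62]
  row B: (33, 0, 1)   [0·62 + 1·33 = 33]
  62 = 1·33 + 29   → row C = row A − 1·row B = (29, 1, −1)   [check: 1·62 − 1·33 = 29]
  33 = 1·29 + 4   → row D = row B − 1·row C = (4, −1, 2)   [check: −1·62 + 2·33 = 4]
  29 = 7·4 + 1   → row E = row C − 7·row D = (1, 8, −15)   [check: 8·62 − 15·33 = 1]
  4 = 4·1 + 0   → remainder 0, stop. gcd = 1 (last nonzero row E).
The gcd is 1, so 33 is invertible mod 62. The last nonzero row gives 8·62 − 15·33 = 1, so t = −15. So 33^(−1) ≡ −15 ≡ 47 (mod 62). Verify: 33 · 47 = 1551 ≡ 1 (mod 62). ✓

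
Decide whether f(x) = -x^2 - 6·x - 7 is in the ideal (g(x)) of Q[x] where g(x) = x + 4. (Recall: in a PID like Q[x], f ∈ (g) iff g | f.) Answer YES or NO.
NO

In Q[x] the ideal (g) consists of all multiples of g, so f ∈ (g) iff g | f, i.e. iff the remainder of f on division by g is 0. Divide f by g (g is monic, so eliminate the leading term of the running remainder at each step):
  leading term -x^2: subtract (-x)·g(x) = -x^2 - 4·x, leaving -2·x - 7
  leading term -2·x: subtract (-2)·g(x) = -2·x - 8, leaving 1
The remainder r(x) = 1 ≠ 0 (and deg r < deg g), so g ∤ f, i.e. f ∉ (g).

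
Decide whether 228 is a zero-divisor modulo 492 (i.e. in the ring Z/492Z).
YES

gcd(228, 492) = 12 > 1, so 228 is not a unit in Z/492Z. In Z/nZ every nonzero non-unit is a zero-divisor: explicitly, take b = 492/gcd = 41 ≠ 0 (mod 492); then 228·41 = 9348 = 19·492, i.e. 228·41 ≡ 0 (mod 492). So 228 is a zero-divisor.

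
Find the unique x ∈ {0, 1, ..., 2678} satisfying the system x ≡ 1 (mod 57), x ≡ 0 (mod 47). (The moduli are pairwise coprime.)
x ≡ 799 (mod 2679); the representative in [0, 2679) is 799

The moduli 57, 47 are pairwise coprime, so by the CRT there is a unique solution mod 57·47 = 2679.
Solve by successive substitution. Start with x ≡ 1 (mod 57).
  Combine with x ≡ 0 (mod 47): write x = 1 + 57·t and require 1 + 57·t ≡ 0 (mod 47), i.e. 57·t ≡ 0 − 1 ≡ 46 (mod 47). Since 57^(−1) ≡ 33 (mod 47) (57 ≡ 10 (mod 47)), t ≡ 33·46 ≡ 14 (mod 47). So x ≡ 1 + 57·14 = 799 (mod 2679).
Unique solution in [0, 2679): x = 799.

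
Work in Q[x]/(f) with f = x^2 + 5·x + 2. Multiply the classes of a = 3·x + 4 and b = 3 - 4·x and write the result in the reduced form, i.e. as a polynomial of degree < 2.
First multiply in Q[x] without reducing: a · b = -12·x^2 - 7·x + 12. Now divide by f(x) = x^2 + 5·x + 2, eliminating the leading term at each step:
  leading term -12·x^2: subtract (-12)·f(x) = -12·x^2 - 60·x - 24, leaving 53·x + 36
The degree is now < 2, so this is the remainder. Hence a · b ≡ 53·x + 36 in Q[x]/(f).

Final answer: a · b ≡ 53·x + 36 (mod f(x))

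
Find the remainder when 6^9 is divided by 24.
0

Use repeated squaring. Binary(9) = 1001. Walk through the bits of the exponent 9 left-to-right: at each bit after the leading one, square the running value, then multiply by 6 if the bit is 1 (always reducing mod 24):
  bit 1 = 1 (leading): start with 6.
  bit 2 = 0: square 6^2 = 36 ≡ 12 (mod 24).
  bit 3 = 0: square 12^2 = 144 ≡ 0 (mod 24).
  bit 4 = 1: square 0^2 = 0; bit is 1, so multiply 0·6 = 0 (mod 24).
Final value: 6^9 ≡ 0 (mod 24).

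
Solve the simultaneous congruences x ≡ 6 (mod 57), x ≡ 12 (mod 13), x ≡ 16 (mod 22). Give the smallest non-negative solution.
x ≡ 7188 (mod 16302); the representative in [0, 16302) is 7188

The moduli 57, 13, 22 are pairwise coprime, so by the CRT there is a unique solution mod 57·13·22 = 16302.
Solve by successive substitution. Start with x ≡ 6 (mod 57).
  Combine with x ≡ 12 (mod 13): write x = 6 + 57·t and require 6 + 57·t ≡ 12 (mod 13), i.e. 57·t ≡ 12 − 6 ≡ 6 (mod 13). Since 57^(−1) ≡ 8 (mod 13) (57 ≡ 5 (mod 13)), t ≡ 8·6 ≡ 9 (mod 13). So x ≡ 6 + 57·9 = 519 (mod 741).
  Combine with x ≡ 16 (mod 22): write x = 519 + 741·t and require 519 + 741·t ≡ 16 (mod 22), i.e. 741·t ≡ 16 − 519 ≡ 3 (mod 22). Since 741^(−1) ≡ 3 (mod 22) (741 ≡ 15 (mod 22)), t ≡ 3·3 ≡ 9 (mod 22). So x ≡ 519 + 741·9 = 7188 (mod 16302).
Unique solution in [0, 16302): x = 7188.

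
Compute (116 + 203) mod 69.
43

Reduce the summands first: 116 ≡ 47, 203 ≡ 65 (mod 69), so 116 + 203 ≡ 47 + 65 (mod 69). 47 + 65 = 112; 112 = 1·69 + 43, so (116 + 203) mod 69 = 43.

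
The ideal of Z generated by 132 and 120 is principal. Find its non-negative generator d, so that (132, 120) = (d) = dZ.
(132, 120) = (12); d = 12

In the PID Z, (a, b) is generated by gcd(a, b). Compute gcd(132, 120) with the extended Euclidean algorithm, tracking rows (r, s, t) with s·132 + t·120 = r:
  row A: (132, 1, 0)   [1·132 + 0·120 = 132]
  row B: (120, 0, 1)   [0·132 + 1·120 = 120]
  132 = 1·120 + 12   → row C = row A − 1·row B = (12, 1, −1)   [check: 1·132 − 1·120 = 12]
  120 = 10·12 + 0   → remainder 0, stop. gcd = 12 (last nonzero row C).
So gcd(132, 120) = 12, with Bézout identity 1·132 − 1·120 = 12. Containment (⊇): the Bézout identity exhibits 12 as an element of (132, 120), giving (12) ⊆ (132, 120). Containment (⊆): since 12 | 132 and 12 | 120 (132 = 12·11, 120 = 12·10), every Z-linear combination of 132 and 120 is divisible by 12, so (132, 120) ⊆ (12). Therefore (132, 120) = (12), d = 12.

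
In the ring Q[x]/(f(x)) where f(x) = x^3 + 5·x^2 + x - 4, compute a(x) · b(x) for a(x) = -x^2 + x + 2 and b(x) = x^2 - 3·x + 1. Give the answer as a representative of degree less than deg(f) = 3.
a · b ≡ -46·x^2 - 18·x + 38 (mod f(x))

First multiply in Q[x] without reducing: a · b = -x^4 + 4·x^3 - 2·x^2 - 5·x + 2. Now divide by f(x) = x^3 + 5·x^2 + x - 4, eliminating the leading term at each step:
  leading term -x^4: subtract (-x)·f(x) = -x^4 - 5·x^3 - x^2 + 4·x, leaving 9·x^3 - x^2 - 9·x + 2
  leading term 9·x^3: subtract (9)·f(x) = 9·x^3 + 45·x^2 + 9·x - 36, leaving -46·x^2 - 18·x + 38
The degree is now < 3, so this is the remainder. Hence a · b ≡ -46·x^2 - 18·x + 38 in Q[x]/(f).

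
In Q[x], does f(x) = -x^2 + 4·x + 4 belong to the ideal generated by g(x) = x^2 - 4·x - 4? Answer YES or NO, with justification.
In Q[x] the ideal (g) consists of all multiples of g, so f ∈ (g) iff g | f, i.e. iff the remainder of f on division by g is 0. Divide f by g (g is monic, so eliminate the leading term of the running remainder at each step):
  leading term -x^2: subtract (-1)·g(x) = -x^2 + 4·x + 4, leaving 0
The remainder is 0, so f(x) = g(x) · h(x) with h(x) = -1. Hence g | f, i.e. f ∈ (g).

Final answer: YES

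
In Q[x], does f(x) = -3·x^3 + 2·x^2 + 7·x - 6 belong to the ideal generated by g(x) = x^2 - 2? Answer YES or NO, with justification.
NO

In Q[x] the ideal (g) consists of all multiples of g, so f ∈ (g) iff g | f, i.e. iff the remainder of f on division by g is 0. Divide f by g (g is monic, so eliminate the leading term of the running remainder at each step):
  leading term -3·x^3: subtract (-3·x)·g(x) = -3·x^3 + 6·x, leaving 2·x^2 + x - 6
  leading term 2·x^2: subtract (2)·g(x) = 2·x^2 - 4, leaving x - 2
The remainder r(x) = x - 2 ≠ 0 (and deg r < deg g), so g ∤ f, i.e. f ∉ (g).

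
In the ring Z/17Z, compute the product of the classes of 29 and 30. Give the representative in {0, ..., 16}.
Reduce the factors first: 29 ≡ 12, 30 ≡ 13 (mod 17), so 29 · 30 ≡ 12 · 13 (mod 17). 12 · 13 = 156. Dividing by 17: 156 = 9·17 + 3. So (29 · 30) mod 17 = 3.

Final answer: 3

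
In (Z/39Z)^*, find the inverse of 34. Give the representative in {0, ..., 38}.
34^(−1) ≡ 31 (mod 39)

Apply the extended Euclidean algorithm to (39, 34), tracking rows (r, s, t) with s·39 + t·34 = r. Each division r_prev = q·r_cur + r_new produces the new row as (previous row) − q·(current row):
  row A: (39, 1, 0)   [1·39 + 0·34 = 39]
  row B: (34, 0, 1)   [0·39 + 1·34 = 34]
  39 = 1·34 + 5   → row C = row A − 1·row B = (5, 1, −1)   [check: 1·39 − 1·34 = 5]
  34 = 6·5 + 4   → row D = row B − 6·row C = (4, −6, 7)   [check: −6·39 + 7·34 = 4]
  5 = 1·4 + 1   → row E = row C − 1·row D = (1, 7, −8)   [check: 7·39 − 8·34 = 1]
  4 = 4·1 + 0   → remainder 0, stop. gcd = 1 (last nonzero row E).
The gcd is 1, so 34 is invertible mod 39. The last nonzero row gives 7·39 − 8·34 = 1, so t = −8. So 34^(−1) ≡ −8 ≡ 31 (mod 39). Verify: 34 · 31 = 1054 ≡ 1 (mod 39). ✓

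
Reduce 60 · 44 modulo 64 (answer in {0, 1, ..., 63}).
16

Both factors are already reduced mod 64. 60 · 44 = 2640. Dividing by 64: 2640 = 41·64 + 16. So (60 · 44) mod 64 = 16.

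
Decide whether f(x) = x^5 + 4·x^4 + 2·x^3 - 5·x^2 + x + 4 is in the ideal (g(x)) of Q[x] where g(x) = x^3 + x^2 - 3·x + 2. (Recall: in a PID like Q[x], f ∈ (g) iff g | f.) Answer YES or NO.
NO

In Q[x] the ideal (g) consists of all multiples of g, so f ∈ (g) iff g | f, i.e. iff the remainder of f on division by g is 0. Divide f by g (g is monic, so eliminate the leading term of the running remainder at each step):
  leading term x^5: subtract (x^2)·g(x) = x^5 + x^4 - 3·x^3 + 2·x^2, leaving 3·x^4 + 5·x^3 - 7·x^2 + x + 4
  leading term 3·x^4: subtract (3·x)·g(x) = 3·x^4 + 3·x^3 - 9·x^2 + 6·x, leaving 2·x^3 + 2·x^2 - 5·x + 4
  leading term 2·x^3: subtract (2)·g(x) = 2·x^3 + 2·x^2 - 6·x + 4, leaving x
The remainder r(x) = x ≠ 0 (and deg r < deg g), so g ∤ f, i.e. f ∉ (g).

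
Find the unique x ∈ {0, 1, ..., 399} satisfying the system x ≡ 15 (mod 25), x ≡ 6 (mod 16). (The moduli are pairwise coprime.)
The moduli 25, 16 are pairwise coprime, so by the CRT there is a unique solution mod 25·16 = 400.
Solve by successive substitution. Start with x ≡ 15 (mod 25).
  Combine with x ≡ 6 (mod 16): write x = 15 + 25·t and require 15 + 25·t ≡ 6 (mod 16), i.e. 25·t ≡ 6 − 15 ≡ 7 (mod 16). Since 25^(−1) ≡ 9 (mod 16) (25 ≡ 9 (mod 16)), t ≡ 9·7 ≡ 15 (mod 16). So x ≡ 15 + 25·15 = 390 (mod 400).
Unique solution in [0, 400): x = 390.

Final answer: x ≡ 390 (mod 400); the representative in [0, 400) is 390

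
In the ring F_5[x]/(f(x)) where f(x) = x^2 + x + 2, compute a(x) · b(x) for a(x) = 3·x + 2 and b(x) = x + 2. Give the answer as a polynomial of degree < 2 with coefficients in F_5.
Multiply as integer polynomials: a · b = 3·x^2 + 8·x + 4. Reducing coefficients mod 5: a · b ≡ 3·x^2 + 3·x + 4. Now divide by f(x) = x^2 + x + 2 in F_5[x], eliminating the leading term at each step:
  leading term 3·x^2: subtract (3)·f(x) = 3·x^2 + 3·x + 1, leaving 3 (coefficients mod 5)
The degree is now < 2, so this is the remainder. Hence a · b ≡ 3 in F_5[x]/(f).

Final answer: a · b ≡ 3 (mod f(x))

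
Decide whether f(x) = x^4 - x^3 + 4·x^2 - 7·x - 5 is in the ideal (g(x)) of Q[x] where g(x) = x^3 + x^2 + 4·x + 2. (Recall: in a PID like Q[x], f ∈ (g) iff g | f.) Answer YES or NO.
NO

In Q[x] the ideal (g) consists of all multiples of g, so f ∈ (g) iff g | f, i.e. iff the remainder of f on division by g is 0. Divide f by g (g is monic, so eliminate the leading term of the running remainder at each step):
  leading term x^4: subtract (x)·g(x) = x^4 + x^3 + 4·x^2 + 2·x, leaving -2·x^3 - 9·x - 5
  leading term -2·x^3: subtract (-2)·g(x) = -2·x^3 - 2·x^2 - 8·x - 4, leaving 2·x^2 - x - 1
The remainder r(x) = 2·x^2 - x - 1 ≠ 0 (and deg r < deg g), so g ∤ f, i.e. f ∉ (g).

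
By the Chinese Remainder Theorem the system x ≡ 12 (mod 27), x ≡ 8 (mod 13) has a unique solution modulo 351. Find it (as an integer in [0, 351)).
The moduli 27, 13 are pairwise coprime, so by the CRT there is a unique solution mod 27·13 = 351.
Solve by successive substitution. Start with x ≡ 12 (mod 27).
  Combine with x ≡ 8 (mod 13): write x = 12 + 27·t and require 12 + 27·t ≡ 8 (mod 13), i.e. 27·t ≡ 8 − 12 ≡ 9 (mod 13). Since 27^(−1) ≡ 1 (mod 13) (27 ≡ 1 (mod 13)), t ≡ 1·9 ≡ 9 (mod 13). So x ≡ 12 + 27·9 = 255 (mod 351).
Unique solution in [0, 351): x = 255.

Final answer: x ≡ 255 (mod 351); the representative in [0, 351) is 255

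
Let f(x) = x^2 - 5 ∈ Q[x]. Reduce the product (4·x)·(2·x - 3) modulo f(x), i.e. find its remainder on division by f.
First multiply in Q[x] without reducing: a · b = 8·x^2 - 12·x. Now divide by f(x) = x^2 - 5, eliminating the leading term at each step:
  leading term 8·x^2: subtract (8)·f(x) = 8·x^2 - 40, leaving 40 - 12·x
The degree is now < 2, so this is the remainder. Hence a · b ≡ 40 - 12·x in Q[x]/(f).

Final answer: a · b ≡ 40 - 12·x (mod f(x))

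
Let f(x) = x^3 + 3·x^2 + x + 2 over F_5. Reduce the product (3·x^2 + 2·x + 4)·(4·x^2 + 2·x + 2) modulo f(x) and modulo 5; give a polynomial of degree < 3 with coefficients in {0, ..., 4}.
Multiply as integer polynomials: a · b = 12·x^4 + 14·x^3 + 26·x^2 + 12·x + 8. Reducing coefficients mod 5: a · b ≡ 2·x^4 + 4·x^3 + x^2 + 2·x + 3. Now divide by f(x) = x^3 + 3·x^2 + x + 2 in F_5[x], eliminating the leading term at each step:
  leading term 2·x^4: subtract (2·x)·f(x) = 2·x^4 + x^3 + 2·x^2 + 4·x, leaving 3·x^3 + 4·x^2 + 3·x + 3 (coefficients mod 5)
  leading term 3·x^3: subtract (3)·f(x) = 3·x^3 + 4·x^2 + 3·x + 1, leaving 2 (coefficients mod 5)
The degree is now < 3, so this is the remainder. Hence a · b ≡ 2 in F_5[x]/(f).

Final answer: a · b ≡ 2 (mod f(x))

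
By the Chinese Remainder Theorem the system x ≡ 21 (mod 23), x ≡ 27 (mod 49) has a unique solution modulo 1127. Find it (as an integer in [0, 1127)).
The moduli 23, 49 are pairwise coprime, so by the CRT there is a unique solution mod 23·49 = 1127.
Solve by successive substitution. Start with x ≡ 21 (mod 23).
  Combine with x ≡ 27 (mod 49): write x = 21 + 23·t and require 21 + 23·t ≡ 27 (mod 49), i.e. 23·t ≡ 27 − 21 ≡ 6 (mod 49). Since 23^(−1) ≡ 32 (mod 49), t ≡ 32·6 ≡ 45 (mod 49). So x ≡ 21 + 23·45 = 1056 (mod 1127).
Unique solution in [0, 1127): x = 1056.

Final answer: x ≡ 1056 (mod 1127); the representative in [0, 1127) is 1056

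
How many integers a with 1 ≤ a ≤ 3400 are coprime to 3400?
The number of a ∈ {1, ..., 3400} with gcd(a, 3400) = 1 is by definition Euler's totient φ(3400). φ is multiplicative, with φ(p^e) = p^e − p^(e−1). Factorise 3400 = 2^3 · 5^2 · 17. Then
  φ(3400) = (2^3 − 2^2) · (5^2 − 5^1) · (17 − 1) = 4 · 20 · 16 = 1280.
So there are 1280 such integers.

Final answer: 1280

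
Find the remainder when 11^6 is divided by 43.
Use repeated squaring. Binary(6) = 110. Walk through the bits of the exponent 6 left-to-right: at each bit after the leading one, square the running value, then multiply by 11 if the bit is 1 (always reducing mod 43):
  bit 1 = 1 (leading): start with 11.
  bit 2 = 1: square 11^2 = 121 ≡ 35; bit is 1, so multiply 35·11 = 385 ≡ 41 (mod 43).
  bit 3 = 0: square 41^2 = 1681 ≡ 4 (mod 43).
Final value: 11^6 ≡ 4 (mod 43).

Final answer: 4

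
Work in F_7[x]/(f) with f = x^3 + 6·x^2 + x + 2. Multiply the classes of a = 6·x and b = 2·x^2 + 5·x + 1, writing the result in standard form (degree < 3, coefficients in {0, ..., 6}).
a · b ≡ x + 4 (mod f(x))

Multiply as integer polynomials: a · b = 12·x^3 + 30·x^2 + 6·x. Reducing coefficients mod 7: a · b ≡ 5·x^3 + 2·x^2 + 6·x. Now divide by f(x) = x^3 + 6·x^2 + x + 2 in F_7[x], eliminating the leading term at each step:
  leading term 5·x^3: subtract (5)·f(x) = 5·x^3 + 2·x^2 + 5·x + 3, leaving x + 4 (coefficients mod 7)
The degree is now < 3, so this is the remainder. Hence a · b ≡ x + 4 in F_7[x]/(f).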